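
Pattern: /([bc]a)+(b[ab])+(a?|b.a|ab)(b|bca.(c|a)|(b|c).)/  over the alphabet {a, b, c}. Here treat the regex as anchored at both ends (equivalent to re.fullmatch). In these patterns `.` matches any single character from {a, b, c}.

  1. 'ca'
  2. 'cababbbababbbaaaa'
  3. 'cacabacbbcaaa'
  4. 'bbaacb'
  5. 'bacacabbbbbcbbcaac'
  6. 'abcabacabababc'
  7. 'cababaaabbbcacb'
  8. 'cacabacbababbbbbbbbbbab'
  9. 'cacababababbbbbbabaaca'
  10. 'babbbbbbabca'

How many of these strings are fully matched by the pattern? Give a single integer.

1 → no match
2 → no match
3 → no match
4 → no match
5 → no match
6 → no match
7 → no match
8 → no match
9 → no match
10 → match
Total matched: 1

1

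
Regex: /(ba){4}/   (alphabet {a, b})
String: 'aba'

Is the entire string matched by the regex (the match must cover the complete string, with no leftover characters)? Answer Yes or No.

No

Every match must start with 'ba', but 'aba' does not.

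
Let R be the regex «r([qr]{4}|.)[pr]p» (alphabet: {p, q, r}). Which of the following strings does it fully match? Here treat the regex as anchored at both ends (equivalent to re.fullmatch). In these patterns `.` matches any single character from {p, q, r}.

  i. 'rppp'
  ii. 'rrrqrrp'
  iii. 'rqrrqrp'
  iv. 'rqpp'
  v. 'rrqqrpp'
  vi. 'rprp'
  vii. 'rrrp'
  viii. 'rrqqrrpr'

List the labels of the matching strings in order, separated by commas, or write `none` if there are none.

i, ii, iii, iv, v, vi, vii

i → match
ii → match
iii → match
iv → match
v → match
vi → match
vii → match
viii → no match — must end with 'p'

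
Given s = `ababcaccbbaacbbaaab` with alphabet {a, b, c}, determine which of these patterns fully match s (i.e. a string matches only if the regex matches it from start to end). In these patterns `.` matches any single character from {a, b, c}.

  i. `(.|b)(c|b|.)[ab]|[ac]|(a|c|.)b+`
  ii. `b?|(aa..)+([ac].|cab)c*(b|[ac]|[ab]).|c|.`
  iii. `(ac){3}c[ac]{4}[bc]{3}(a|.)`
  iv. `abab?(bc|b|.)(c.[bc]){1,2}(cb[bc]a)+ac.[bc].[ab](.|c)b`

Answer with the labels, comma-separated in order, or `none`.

iv

i → no match
ii → no match
iii → no match — must start with `ac`
iv → match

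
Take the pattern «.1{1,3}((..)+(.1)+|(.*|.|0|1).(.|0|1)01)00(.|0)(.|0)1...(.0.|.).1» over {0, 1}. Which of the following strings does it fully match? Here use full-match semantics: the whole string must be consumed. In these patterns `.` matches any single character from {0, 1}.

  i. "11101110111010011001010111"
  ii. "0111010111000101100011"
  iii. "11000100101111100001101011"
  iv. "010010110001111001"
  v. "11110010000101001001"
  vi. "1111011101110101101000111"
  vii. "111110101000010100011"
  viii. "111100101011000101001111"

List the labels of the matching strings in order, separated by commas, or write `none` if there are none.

i → no match
ii → no match
iii → no match
iv → no match
v → no match
vi → no match
vii → no match
viii → no match

none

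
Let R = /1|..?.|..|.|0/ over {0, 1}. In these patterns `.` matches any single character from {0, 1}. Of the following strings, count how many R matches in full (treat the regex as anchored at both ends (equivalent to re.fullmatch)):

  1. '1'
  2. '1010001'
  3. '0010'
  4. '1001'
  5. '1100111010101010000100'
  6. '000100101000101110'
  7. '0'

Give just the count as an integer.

2

1 → match
2 → no match
3 → no match
4 → no match
5 → no match
6 → no match
7 → match
Total matched: 2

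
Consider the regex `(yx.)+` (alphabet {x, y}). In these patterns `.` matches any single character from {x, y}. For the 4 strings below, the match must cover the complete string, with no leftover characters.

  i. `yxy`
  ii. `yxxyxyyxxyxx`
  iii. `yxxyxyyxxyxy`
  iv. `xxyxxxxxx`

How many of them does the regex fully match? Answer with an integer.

3

i → match
ii → match
iii → match
iv → no match — must start with `yx`
Total matched: 3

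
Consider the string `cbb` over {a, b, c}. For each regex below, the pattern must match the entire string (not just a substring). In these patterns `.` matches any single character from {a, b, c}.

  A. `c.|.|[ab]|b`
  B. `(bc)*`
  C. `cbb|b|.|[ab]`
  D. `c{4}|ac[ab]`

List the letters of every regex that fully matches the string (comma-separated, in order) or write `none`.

C

A → no match
B → no match
C → match
D → no match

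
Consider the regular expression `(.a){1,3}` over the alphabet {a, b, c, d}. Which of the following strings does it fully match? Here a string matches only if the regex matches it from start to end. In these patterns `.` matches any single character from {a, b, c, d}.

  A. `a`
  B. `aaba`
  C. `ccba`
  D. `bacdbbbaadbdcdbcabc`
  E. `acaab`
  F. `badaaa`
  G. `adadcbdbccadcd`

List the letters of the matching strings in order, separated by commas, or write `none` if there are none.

A → no match
B → match
C → no match
D → no match — must end with `a`
E → no match — must end with `a`
F → match
G → no match — must end with `a`

B, F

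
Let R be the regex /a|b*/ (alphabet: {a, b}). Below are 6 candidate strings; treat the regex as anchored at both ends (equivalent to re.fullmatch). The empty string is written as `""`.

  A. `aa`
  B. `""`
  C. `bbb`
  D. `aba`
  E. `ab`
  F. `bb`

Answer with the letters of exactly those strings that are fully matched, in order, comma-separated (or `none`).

A → no match
B → match
C → match
D → no match
E → no match
F → match

B, C, F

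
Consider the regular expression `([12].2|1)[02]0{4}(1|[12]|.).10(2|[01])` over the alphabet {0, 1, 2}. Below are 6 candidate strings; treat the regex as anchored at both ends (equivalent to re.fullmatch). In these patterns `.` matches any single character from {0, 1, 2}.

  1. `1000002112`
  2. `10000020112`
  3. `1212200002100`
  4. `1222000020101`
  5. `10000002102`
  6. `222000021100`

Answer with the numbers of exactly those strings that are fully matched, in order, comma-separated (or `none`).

4, 5

1. `1000002112` → no match
2. `10000020112` → no match
3 → no match
4 → match
5. `10000002102` → match
6. `222000021100` → no match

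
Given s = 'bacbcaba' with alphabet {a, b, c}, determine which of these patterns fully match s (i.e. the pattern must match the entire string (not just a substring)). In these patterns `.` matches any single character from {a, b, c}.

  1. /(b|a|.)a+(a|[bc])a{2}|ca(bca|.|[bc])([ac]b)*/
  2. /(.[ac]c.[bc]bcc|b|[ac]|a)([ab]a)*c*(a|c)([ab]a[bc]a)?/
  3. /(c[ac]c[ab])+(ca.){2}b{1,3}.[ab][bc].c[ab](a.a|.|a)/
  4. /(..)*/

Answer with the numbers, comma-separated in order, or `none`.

4

1 → no match
2 → no match
3 → no match — must start with 'c'
4 → match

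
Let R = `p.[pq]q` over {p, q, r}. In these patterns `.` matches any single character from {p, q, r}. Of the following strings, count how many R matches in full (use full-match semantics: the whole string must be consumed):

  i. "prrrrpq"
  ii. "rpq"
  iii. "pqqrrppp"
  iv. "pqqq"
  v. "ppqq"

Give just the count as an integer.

2

i → no match
ii → no match — must start with "p"
iii → no match — must end with "q"
iv → match
v → match
Total matched: 2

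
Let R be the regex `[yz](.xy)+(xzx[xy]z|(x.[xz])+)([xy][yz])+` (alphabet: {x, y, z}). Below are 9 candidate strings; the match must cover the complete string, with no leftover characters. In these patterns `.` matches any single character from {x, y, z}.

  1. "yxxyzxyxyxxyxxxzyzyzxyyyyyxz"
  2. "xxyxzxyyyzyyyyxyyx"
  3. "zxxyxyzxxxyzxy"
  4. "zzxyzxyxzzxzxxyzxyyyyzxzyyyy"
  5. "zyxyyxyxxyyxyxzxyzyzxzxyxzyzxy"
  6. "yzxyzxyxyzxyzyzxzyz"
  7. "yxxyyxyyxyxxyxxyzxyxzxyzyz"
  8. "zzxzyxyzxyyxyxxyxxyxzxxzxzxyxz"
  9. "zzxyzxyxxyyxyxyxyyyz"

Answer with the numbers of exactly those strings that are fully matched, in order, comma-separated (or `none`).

1, 3, 4, 5, 6, 7, 9

1 → match
2 → no match
3 → match
4 → match
5 → match
6 → match
7 → match
8 → no match
9 → match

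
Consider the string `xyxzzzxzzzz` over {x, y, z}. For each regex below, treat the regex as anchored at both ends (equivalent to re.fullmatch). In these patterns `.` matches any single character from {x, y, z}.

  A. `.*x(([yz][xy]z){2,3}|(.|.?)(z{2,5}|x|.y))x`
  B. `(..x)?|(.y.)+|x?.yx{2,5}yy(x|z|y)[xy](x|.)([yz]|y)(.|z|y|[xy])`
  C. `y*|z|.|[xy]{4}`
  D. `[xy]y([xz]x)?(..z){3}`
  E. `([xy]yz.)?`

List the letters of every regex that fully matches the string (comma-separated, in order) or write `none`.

A → no match — must end with `x`
B → no match
C → no match
D → match
E → no match

D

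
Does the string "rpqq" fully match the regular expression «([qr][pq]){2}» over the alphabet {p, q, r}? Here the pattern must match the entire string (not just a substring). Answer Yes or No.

Yes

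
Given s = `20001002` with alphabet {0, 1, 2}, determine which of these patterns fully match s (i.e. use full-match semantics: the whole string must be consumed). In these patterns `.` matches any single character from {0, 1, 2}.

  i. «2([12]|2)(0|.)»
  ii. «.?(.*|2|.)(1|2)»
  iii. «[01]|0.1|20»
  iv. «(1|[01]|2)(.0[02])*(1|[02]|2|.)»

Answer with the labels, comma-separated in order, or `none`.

ii, iv

i → no match
ii → match
iii → no match
iv → match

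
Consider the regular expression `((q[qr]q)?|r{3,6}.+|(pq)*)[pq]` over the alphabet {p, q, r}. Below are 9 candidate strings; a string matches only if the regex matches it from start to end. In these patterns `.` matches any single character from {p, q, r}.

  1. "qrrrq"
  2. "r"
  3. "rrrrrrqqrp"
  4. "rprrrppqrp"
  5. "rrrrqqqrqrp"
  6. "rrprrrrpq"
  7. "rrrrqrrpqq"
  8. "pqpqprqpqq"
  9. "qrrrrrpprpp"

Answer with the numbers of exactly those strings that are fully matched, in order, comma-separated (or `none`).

1. "qrrrq" → no match
2. "r" → no match
3. "rrrrrrqqrp" → match
4. "rprrrppqrp" → no match
5. "rrrrqqqrqrp" → match
6. "rrprrrrpq" → no match
7. "rrrrqrrpqq" → match
8. "pqpqprqpqq" → no match
9. "qrrrrrpprpp" → no match

3, 5, 7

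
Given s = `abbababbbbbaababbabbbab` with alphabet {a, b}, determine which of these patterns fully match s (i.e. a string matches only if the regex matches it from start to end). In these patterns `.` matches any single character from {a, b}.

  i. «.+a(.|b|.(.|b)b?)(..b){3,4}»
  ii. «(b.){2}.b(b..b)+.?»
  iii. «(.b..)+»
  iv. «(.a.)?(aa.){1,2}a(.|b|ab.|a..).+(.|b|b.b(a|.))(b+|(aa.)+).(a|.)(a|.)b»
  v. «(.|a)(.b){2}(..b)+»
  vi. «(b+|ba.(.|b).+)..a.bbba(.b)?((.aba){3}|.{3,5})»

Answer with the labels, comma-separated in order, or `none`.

i → match
ii → no match — must start with `b`
iii → no match
iv → no match
v → match
vi → no match

i, v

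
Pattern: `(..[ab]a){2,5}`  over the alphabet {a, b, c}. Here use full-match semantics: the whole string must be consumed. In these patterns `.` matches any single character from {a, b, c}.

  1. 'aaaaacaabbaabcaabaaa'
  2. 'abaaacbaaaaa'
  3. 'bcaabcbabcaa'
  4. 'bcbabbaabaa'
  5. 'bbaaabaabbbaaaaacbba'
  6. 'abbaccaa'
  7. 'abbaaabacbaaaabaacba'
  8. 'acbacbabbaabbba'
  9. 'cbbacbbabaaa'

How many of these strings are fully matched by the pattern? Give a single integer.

1 → match
2 → match
3 → match
4 → no match
5 → match
6 → match
7 → match
8 → no match
9 → match
Total matched: 7

7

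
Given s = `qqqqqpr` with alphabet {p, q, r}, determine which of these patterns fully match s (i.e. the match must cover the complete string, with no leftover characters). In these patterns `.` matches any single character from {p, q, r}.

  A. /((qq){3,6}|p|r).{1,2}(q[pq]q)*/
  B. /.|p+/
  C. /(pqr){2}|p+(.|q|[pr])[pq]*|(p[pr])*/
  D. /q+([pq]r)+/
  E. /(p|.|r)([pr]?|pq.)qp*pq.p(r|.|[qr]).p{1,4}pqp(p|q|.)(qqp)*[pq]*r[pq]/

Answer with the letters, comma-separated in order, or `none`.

A → no match
B → no match
C → no match
D → match
E → no match

D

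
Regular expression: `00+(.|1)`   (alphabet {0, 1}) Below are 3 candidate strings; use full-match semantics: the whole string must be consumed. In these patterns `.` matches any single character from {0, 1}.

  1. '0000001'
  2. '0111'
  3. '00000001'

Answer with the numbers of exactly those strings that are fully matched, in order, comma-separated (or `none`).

1 → match
2 → no match — must start with '00'
3 → match

1, 3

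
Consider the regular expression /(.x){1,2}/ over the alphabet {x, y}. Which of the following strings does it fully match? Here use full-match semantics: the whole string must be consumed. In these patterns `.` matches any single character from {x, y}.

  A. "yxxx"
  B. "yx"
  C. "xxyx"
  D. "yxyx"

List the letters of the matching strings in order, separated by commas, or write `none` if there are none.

A → match
B → match
C → match
D → match

A, B, C, D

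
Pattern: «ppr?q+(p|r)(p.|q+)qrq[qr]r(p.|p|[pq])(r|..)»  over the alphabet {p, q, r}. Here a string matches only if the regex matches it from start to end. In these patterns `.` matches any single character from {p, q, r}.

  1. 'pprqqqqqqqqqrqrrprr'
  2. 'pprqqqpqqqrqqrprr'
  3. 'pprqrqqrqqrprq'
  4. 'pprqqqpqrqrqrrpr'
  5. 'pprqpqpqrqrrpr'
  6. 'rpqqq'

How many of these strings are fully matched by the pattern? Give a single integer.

1 → no match
2 → match
3 → match
4 → no match
5 → no match
6 → no match — must start with 'pp'
Total matched: 2

2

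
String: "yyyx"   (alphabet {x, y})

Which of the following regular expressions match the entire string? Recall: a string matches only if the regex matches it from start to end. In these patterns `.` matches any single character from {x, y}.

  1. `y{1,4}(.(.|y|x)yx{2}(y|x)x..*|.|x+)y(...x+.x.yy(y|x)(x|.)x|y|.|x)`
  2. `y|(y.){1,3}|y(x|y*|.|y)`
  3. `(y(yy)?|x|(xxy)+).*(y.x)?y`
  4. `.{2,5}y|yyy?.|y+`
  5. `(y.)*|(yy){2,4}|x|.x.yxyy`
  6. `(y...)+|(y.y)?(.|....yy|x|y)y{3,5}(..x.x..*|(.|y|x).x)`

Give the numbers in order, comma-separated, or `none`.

1 → match
2 → match
3 → no match — must end with "y"
4 → match
5 → match
6 → match

1, 2, 4, 5, 6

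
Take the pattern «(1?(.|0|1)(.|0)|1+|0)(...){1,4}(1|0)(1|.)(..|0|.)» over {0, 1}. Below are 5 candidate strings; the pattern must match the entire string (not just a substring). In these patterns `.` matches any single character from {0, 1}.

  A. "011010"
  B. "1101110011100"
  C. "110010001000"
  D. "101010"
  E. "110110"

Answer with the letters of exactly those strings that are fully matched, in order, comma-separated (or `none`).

B, C

A → no match
B → match
C → match
D → no match
E → no match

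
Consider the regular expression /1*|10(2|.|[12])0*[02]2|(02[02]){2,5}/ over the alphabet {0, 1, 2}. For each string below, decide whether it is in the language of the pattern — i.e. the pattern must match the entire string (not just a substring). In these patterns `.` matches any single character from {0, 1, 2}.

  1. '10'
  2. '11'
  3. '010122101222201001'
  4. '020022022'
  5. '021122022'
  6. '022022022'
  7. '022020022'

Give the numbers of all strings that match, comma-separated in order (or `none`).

2, 4, 6, 7

1 → no match
2 → match
3 → no match
4 → match
5 → no match
6 → match
7 → match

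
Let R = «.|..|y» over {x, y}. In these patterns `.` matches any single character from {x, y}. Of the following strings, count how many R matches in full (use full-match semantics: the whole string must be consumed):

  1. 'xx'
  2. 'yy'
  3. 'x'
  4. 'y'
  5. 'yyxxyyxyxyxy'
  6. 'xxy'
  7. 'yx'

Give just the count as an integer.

5

1. 'xx' → match
2. 'yy' → match
3. 'x' → match
4. 'y' → match
5. 'yyxxyyxyxyxy' → no match
6. 'xxy' → no match
7. 'yx' → match
Total matched: 5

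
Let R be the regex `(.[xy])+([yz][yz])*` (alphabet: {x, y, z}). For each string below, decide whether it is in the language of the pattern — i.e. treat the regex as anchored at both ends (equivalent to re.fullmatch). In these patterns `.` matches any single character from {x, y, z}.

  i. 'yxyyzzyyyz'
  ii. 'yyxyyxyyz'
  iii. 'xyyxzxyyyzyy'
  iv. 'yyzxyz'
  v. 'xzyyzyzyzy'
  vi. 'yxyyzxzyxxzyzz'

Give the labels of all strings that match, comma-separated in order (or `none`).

i. 'yxyyzzyyyz' → match
ii. 'yyxyyxyyz' → no match
iii. 'xyyxzxyyyzyy' → match
iv. 'yyzxyz' → match
v. 'xzyyzyzyzy' → no match
vi → match

i, iii, iv, vi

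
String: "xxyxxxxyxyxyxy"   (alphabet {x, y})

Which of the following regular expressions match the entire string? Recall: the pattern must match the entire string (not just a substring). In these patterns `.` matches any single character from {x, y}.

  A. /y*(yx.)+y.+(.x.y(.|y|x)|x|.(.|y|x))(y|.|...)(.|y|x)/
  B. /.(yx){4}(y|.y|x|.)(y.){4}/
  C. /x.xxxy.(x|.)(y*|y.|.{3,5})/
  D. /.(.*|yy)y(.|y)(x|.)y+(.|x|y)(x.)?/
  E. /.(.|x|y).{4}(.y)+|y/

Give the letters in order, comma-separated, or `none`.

E

A → no match
B → no match
C → no match
D → no match
E → match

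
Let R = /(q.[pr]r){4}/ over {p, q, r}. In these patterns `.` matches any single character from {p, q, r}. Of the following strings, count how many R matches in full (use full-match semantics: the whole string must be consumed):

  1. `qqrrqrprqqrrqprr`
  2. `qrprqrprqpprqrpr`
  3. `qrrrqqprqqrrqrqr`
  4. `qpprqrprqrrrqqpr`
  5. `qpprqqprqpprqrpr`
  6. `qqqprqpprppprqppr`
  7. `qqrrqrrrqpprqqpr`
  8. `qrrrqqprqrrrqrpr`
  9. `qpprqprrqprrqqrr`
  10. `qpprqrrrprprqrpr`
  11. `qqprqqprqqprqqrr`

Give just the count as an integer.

8

1 → match
2 → match
3 → no match
4 → match
5 → match
6 → no match
7 → match
8 → match
9 → match
10 → no match
11 → match
Total matched: 8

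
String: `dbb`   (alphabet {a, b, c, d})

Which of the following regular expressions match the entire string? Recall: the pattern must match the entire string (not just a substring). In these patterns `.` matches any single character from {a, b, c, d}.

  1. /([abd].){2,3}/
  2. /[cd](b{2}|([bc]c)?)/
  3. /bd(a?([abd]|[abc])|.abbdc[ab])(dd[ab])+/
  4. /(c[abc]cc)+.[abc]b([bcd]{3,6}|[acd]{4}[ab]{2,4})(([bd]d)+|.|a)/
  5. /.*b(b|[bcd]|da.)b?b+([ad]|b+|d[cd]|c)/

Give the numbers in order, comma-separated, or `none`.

1 → no match
2 → match
3 → no match — must start with `bd`
4 → no match — must start with `c`
5 → no match

2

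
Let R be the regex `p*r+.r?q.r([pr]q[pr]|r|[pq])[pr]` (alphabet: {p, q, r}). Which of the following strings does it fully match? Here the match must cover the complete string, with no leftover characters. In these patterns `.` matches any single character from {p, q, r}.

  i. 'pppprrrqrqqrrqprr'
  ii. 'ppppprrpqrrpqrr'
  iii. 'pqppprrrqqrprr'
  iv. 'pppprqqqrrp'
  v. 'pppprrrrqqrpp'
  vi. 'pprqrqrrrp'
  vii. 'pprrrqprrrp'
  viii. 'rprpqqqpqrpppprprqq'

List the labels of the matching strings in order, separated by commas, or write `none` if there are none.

i → no match
ii → match
iii → no match
iv → match
v → match
vi → match
vii → no match
viii → no match

ii, iv, v, vi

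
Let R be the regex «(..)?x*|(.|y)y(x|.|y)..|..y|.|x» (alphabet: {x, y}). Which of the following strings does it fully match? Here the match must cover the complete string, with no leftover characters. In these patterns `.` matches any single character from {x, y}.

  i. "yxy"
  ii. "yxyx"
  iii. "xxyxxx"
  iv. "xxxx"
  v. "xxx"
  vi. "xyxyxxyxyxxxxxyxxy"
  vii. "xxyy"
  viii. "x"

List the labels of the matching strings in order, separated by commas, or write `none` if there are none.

i → match
ii → no match
iii → no match
iv → match
v → match
vi → no match
vii → no match
viii → match

i, iv, v, viii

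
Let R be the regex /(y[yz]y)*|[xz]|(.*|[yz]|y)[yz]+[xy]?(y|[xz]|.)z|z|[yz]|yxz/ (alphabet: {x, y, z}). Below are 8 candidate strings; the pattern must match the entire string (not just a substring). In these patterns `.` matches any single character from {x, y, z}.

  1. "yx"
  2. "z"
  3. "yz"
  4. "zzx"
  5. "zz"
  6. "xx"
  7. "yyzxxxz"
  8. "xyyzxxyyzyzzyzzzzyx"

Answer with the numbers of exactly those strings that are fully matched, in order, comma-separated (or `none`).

2

1 → no match
2 → match
3 → no match
4 → no match
5 → no match
6 → no match
7 → no match
8 → no match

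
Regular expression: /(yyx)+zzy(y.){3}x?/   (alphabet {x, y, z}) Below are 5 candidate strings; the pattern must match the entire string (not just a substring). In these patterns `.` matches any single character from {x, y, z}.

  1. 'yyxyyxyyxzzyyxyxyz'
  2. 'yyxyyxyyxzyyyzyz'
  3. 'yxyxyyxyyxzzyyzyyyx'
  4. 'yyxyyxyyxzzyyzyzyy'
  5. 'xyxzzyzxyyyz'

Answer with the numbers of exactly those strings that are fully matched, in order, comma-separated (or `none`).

1 → match
2 → no match
3 → no match — must start with 'yyx'
4 → match
5 → no match — must start with 'yyx'

1, 4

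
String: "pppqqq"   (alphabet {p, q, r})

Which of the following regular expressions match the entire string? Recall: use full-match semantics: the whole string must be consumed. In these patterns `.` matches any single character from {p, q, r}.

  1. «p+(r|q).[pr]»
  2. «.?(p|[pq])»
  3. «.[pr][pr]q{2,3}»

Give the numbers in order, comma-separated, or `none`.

1 → no match
2 → no match
3 → match

3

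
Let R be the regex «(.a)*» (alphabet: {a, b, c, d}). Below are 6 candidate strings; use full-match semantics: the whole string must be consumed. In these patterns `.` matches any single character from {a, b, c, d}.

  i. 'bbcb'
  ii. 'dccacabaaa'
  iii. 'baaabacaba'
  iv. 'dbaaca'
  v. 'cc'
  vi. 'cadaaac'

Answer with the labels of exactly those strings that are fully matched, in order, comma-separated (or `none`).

iii

i. 'bbcb' → no match
ii. 'dccacabaaa' → no match
iii. 'baaabacaba' → match
iv. 'dbaaca' → no match
v. 'cc' → no match
vi. 'cadaaac' → no match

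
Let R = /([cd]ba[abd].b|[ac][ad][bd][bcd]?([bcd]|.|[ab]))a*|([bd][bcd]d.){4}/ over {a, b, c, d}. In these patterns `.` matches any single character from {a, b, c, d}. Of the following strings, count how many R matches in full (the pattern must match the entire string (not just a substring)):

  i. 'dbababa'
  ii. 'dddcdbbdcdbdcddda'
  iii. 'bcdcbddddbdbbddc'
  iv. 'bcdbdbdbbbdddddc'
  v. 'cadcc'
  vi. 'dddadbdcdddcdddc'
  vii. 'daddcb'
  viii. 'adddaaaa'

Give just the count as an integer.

6

i → match
ii → no match
iii → match
iv → match
v → match
vi → match
vii → no match
viii → match
Total matched: 6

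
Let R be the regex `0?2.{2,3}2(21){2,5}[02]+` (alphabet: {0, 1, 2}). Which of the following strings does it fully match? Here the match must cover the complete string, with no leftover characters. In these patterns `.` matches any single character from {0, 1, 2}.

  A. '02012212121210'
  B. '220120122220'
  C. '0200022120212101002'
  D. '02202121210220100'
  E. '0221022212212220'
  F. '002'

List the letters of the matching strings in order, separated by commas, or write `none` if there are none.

A

A → match
B → no match
C → no match
D → no match
E → no match
F → no match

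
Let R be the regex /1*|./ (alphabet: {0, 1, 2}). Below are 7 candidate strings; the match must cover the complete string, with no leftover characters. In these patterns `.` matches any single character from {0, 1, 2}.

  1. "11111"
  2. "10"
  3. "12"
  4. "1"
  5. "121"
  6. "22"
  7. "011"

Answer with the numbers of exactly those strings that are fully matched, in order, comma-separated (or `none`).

1, 4

1. "11111" → match
2. "10" → no match
3. "12" → no match
4. "1" → match
5. "121" → no match
6. "22" → no match
7. "011" → no match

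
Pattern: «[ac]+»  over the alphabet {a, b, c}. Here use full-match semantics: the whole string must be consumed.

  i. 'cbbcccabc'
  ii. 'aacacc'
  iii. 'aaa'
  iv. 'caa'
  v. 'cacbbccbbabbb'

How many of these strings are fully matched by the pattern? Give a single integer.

i → no match
ii → match
iii → match
iv → match
v → no match
Total matched: 3

3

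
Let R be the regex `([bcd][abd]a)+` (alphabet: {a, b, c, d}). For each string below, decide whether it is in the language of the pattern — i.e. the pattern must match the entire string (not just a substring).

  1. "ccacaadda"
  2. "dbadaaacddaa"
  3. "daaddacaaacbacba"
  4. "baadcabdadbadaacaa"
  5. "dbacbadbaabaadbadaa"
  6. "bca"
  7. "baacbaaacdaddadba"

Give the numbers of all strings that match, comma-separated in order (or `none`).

none

1 → no match
2 → no match
3 → no match
4 → no match
5 → no match
6 → no match
7 → no match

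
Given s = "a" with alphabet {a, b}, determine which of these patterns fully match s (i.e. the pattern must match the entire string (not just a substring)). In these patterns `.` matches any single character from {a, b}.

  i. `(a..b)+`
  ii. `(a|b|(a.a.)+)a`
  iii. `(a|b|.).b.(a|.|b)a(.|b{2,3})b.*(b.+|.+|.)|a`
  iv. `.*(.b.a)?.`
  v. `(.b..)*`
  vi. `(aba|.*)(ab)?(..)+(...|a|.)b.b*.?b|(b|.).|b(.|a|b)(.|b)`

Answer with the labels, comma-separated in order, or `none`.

iii, iv

i → no match — must end with "b"
ii → no match
iii → match
iv → match
v → no match
vi → no match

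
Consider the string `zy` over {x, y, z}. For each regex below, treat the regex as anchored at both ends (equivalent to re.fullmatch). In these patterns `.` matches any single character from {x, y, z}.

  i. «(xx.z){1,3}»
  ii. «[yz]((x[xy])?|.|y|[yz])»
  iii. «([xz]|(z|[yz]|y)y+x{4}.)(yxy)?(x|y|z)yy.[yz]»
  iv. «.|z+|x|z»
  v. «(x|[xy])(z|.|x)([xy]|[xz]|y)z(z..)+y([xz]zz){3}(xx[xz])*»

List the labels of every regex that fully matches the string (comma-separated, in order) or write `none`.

ii

i → no match — must start with `xx`
ii → match
iii → no match
iv → no match
v → no match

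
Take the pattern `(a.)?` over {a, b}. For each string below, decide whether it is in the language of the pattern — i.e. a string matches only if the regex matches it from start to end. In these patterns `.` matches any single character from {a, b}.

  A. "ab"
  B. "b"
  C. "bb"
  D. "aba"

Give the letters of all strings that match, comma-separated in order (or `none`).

A → match
B → no match
C → no match
D → no match

A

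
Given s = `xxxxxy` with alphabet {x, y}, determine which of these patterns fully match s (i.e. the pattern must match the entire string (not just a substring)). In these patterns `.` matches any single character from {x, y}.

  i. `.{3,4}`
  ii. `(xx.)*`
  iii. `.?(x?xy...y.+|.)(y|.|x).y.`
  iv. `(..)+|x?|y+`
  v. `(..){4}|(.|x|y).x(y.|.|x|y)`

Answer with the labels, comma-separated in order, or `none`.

i → no match
ii → match
iii → no match
iv → match
v → no match

ii, iv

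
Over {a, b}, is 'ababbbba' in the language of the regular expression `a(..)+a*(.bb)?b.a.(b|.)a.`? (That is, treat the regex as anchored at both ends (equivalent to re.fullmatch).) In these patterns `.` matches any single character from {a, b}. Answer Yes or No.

No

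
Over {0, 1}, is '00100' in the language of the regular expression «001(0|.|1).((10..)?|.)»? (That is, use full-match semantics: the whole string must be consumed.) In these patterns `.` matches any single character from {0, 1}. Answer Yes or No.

Yes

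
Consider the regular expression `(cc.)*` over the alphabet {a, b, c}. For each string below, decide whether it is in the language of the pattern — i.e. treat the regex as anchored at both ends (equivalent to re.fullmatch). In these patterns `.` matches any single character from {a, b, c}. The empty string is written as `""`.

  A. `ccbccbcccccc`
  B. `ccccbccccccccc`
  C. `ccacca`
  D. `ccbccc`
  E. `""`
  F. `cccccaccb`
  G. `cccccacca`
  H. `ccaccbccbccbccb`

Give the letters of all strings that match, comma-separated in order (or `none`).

A, C, D, E, F, G, H

A → match
B → no match
C → match
D → match
E → match
F → match
G → match
H → match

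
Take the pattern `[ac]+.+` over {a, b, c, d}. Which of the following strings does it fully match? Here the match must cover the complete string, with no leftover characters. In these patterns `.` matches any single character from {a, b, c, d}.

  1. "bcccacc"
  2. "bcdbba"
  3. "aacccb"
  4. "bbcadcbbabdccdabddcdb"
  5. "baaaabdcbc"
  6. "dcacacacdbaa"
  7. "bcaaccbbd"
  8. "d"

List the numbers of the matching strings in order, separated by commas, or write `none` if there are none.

1. "bcccacc" → no match
2. "bcdbba" → no match
3. "aacccb" → match
4 → no match
5. "baaaabdcbc" → no match
6. "dcacacacdbaa" → no match
7. "bcaaccbbd" → no match
8. "d" → no match

3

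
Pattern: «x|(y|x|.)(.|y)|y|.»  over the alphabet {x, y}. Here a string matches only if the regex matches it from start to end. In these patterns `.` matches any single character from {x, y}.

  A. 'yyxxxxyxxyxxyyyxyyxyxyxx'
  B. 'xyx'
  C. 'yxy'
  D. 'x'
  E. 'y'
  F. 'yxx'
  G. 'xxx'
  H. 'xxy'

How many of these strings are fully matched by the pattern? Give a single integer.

A → no match
B. 'xyx' → no match
C. 'yxy' → no match
D. 'x' → match
E. 'y' → match
F. 'yxx' → no match
G. 'xxx' → no match
H. 'xxy' → no match
Total matched: 2

2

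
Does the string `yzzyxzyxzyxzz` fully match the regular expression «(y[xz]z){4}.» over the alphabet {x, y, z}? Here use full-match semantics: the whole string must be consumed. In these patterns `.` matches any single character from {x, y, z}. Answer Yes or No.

Yes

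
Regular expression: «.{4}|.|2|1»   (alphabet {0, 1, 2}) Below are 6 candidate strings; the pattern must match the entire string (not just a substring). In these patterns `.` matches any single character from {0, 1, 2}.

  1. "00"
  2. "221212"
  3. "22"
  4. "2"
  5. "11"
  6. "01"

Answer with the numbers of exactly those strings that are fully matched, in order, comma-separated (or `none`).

1 → no match
2 → no match
3 → no match
4 → match
5 → no match
6 → no match

4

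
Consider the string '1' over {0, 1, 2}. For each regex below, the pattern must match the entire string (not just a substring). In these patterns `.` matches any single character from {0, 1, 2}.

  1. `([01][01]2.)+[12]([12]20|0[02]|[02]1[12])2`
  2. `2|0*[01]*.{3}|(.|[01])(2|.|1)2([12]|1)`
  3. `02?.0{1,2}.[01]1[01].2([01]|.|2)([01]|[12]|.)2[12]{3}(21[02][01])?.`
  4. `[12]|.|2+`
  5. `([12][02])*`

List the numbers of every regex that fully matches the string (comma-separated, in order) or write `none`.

1 → no match — must end with '2'
2 → no match
3 → no match — must start with '0'
4 → match
5 → no match

4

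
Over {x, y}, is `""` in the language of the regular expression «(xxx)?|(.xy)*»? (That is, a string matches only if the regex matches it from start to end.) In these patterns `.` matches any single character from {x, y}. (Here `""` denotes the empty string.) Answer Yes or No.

Yes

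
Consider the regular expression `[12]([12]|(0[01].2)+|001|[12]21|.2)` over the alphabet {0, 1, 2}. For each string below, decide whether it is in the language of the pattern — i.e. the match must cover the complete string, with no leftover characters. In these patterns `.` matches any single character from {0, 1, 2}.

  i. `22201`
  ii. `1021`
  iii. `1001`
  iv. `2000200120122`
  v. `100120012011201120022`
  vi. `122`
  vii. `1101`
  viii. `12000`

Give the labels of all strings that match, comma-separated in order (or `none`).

i → no match
ii → no match
iii → match
iv → match
v → match
vi → match
vii → no match
viii → no match

iii, iv, v, vi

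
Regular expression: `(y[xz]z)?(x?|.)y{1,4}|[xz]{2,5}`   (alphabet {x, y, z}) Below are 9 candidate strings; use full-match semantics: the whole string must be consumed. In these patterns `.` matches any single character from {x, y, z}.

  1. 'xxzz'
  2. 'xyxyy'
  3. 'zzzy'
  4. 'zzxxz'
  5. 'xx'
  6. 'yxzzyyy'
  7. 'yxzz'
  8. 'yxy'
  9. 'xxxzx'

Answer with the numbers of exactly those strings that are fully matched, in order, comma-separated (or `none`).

1 → match
2 → no match
3 → no match
4 → match
5 → match
6 → match
7 → no match
8 → no match
9 → match

1, 4, 5, 6, 9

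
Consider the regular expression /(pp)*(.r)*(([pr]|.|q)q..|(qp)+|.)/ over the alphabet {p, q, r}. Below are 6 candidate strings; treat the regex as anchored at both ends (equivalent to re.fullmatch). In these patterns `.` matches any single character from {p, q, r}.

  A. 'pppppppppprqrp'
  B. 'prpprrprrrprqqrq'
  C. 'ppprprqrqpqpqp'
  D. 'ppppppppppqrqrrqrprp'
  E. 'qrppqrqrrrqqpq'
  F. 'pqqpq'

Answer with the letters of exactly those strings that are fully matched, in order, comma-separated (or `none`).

A, C

A → match
B → no match
C → match
D → no match
E → no match
F → no match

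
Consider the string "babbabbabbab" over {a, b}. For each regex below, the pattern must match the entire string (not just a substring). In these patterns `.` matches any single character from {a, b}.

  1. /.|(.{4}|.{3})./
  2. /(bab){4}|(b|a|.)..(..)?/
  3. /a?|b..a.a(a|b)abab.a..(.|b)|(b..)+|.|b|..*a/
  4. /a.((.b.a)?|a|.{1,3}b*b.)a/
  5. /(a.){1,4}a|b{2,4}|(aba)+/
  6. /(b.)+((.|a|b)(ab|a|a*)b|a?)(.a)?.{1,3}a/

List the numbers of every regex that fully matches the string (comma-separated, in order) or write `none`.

1 → no match
2 → match
3 → match
4 → no match — must start with "a"
5 → no match
6 → no match — must end with "a"

2, 3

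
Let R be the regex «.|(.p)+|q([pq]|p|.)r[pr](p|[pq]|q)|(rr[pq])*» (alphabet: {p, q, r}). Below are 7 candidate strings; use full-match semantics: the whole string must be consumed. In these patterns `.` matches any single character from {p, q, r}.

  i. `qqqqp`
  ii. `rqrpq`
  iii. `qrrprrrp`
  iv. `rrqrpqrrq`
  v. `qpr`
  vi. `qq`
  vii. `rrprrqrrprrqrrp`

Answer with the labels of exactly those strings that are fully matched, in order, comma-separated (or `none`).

i → no match
ii → no match
iii → no match
iv → no match
v → no match
vi → no match
vii → match

vii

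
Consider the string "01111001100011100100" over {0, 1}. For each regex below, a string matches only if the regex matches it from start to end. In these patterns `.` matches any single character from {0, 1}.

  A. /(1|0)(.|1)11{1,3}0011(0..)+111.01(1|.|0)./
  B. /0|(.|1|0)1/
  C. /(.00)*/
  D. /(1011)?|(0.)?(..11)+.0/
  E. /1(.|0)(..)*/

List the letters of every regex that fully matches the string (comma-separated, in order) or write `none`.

A → match
B → no match
C → no match
D → no match
E → no match — must start with "1"

A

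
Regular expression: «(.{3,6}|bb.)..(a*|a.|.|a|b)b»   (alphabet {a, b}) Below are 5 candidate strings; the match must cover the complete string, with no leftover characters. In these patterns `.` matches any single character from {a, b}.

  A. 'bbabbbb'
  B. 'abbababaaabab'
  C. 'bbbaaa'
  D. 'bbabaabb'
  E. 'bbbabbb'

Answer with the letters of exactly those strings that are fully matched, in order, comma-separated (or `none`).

A, D, E

A → match
B → no match
C → no match — must end with 'b'
D → match
E → match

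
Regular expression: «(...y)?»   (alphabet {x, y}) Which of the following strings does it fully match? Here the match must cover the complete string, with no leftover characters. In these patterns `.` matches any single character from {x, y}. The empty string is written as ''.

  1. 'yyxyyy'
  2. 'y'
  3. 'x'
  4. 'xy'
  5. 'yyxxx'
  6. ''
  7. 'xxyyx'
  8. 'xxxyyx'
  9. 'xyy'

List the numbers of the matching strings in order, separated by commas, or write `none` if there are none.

6

1 → no match
2 → no match
3 → no match
4 → no match
5 → no match
6 → match
7 → no match
8 → no match
9 → no match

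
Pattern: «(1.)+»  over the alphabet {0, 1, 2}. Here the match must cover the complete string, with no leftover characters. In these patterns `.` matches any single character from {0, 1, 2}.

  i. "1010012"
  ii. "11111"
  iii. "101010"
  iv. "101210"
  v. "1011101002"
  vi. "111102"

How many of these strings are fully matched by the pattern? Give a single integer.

i → no match
ii → no match
iii → match
iv → match
v → no match
vi → no match
Total matched: 2

2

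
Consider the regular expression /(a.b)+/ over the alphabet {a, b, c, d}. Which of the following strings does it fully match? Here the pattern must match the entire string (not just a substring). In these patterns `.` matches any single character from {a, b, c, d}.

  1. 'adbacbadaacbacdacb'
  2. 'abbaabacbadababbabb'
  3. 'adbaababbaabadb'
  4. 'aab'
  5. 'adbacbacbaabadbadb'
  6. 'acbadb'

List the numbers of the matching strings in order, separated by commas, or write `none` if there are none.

3, 4, 5, 6

1 → no match
2 → no match
3 → match
4. 'aab' → match
5 → match
6. 'acbadb' → match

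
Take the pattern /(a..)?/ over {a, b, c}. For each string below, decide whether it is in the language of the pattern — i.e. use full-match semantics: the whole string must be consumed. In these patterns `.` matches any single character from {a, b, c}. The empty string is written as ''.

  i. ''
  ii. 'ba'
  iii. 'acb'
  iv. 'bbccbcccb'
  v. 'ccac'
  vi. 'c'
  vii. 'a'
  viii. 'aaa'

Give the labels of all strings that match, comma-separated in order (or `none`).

i → match
ii → no match
iii → match
iv → no match
v → no match
vi → no match
vii → no match
viii → match

i, iii, viii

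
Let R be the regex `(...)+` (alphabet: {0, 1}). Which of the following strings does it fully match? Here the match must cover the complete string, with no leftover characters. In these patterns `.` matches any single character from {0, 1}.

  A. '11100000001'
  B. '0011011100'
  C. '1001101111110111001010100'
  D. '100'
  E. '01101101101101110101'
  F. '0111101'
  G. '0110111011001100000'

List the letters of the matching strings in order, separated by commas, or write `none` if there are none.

D

A → no match
B → no match
C → no match
D → match
E → no match
F → no match
G → no match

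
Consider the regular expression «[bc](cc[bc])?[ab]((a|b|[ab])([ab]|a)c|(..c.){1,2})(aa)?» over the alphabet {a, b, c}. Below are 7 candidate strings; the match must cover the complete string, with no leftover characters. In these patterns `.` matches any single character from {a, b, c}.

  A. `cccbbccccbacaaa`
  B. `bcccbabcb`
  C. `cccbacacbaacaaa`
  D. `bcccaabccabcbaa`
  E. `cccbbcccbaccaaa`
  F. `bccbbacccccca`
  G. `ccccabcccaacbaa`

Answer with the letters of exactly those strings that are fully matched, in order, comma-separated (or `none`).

A, B, C, D, E, F, G

A → match
B → match
C → match
D → match
E → match
F → match
G → match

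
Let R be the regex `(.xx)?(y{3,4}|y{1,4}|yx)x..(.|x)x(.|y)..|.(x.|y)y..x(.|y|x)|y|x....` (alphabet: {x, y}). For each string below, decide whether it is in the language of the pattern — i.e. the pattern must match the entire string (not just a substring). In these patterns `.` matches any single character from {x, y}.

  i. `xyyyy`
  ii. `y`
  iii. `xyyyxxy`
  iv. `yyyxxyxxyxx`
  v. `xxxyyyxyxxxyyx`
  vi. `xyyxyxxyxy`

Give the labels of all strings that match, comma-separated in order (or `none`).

i → match
ii → match
iii → match
iv → match
v → match
vi → no match

i, ii, iii, iv, v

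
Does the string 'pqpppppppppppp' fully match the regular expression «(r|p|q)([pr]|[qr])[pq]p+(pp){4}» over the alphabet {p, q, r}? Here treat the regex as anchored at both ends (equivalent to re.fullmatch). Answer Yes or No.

Yes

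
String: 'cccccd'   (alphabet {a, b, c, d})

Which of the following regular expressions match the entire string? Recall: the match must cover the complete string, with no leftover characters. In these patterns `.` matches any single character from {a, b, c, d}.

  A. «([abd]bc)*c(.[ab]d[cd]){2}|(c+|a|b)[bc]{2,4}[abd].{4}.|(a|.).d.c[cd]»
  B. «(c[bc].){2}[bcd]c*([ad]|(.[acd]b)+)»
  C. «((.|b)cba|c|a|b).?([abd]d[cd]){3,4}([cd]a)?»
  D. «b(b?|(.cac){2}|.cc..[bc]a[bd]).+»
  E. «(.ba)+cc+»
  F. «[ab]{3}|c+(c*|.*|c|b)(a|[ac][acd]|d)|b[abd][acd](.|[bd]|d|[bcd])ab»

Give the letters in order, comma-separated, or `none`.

A → no match
B → no match
C → no match
D → no match — must start with 'b'
E → no match — must end with 'c'
F → match

F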